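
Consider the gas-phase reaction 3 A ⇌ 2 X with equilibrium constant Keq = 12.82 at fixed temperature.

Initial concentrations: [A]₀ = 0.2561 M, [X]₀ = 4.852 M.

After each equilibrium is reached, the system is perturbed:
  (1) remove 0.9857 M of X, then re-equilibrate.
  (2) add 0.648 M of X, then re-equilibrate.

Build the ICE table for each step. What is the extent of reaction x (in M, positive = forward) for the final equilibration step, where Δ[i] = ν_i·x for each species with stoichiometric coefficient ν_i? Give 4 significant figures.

x = -0.0355 M

Q₀ = 1402 vs Keq = 12.82 ⇒ Q>K, reverse
Step 1:
                   A          X
  init        0.2561      4.852
  Δ            0.869    -0.5793
  eq           1.125      4.273
  solve Keq expr → x = -0.2897; check Q = 12.82
Then remove 0.9857 M of X.
Step 2:
                   A          X
  init         1.125      3.287
  Δ          -0.1601     0.1068
  eq          0.9649      3.394
  solve Keq expr → x = 0.05338; check Q = 12.82
Then add 0.648 M of X.
Step 3:
                   A          X
  init        0.9649      4.042
  Δ           0.1065   -0.07099
  eq           1.071      3.971
  solve Keq expr → x = -0.0355; check Q = 12.82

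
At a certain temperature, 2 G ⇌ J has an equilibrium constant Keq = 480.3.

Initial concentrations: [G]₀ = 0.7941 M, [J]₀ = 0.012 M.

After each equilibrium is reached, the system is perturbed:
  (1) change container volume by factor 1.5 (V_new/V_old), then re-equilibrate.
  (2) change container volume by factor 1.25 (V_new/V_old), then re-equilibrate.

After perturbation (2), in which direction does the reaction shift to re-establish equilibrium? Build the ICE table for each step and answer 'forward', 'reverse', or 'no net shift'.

Direction: reverse

Q₀ = 0.01903 vs Keq = 480.3 ⇒ Q<K, forward
Step 1:
                  G         J
  Initial    0.7941     0.012
  Change    -0.7654    0.3827
  Equil     0.02867    0.3947
  solve Keq expr → x = 0.3827; check Q = 480.3
Then change container volume by factor 1.5 (V_new/V_old).
Step 2:
                  G         J
  Initial   0.01911    0.2631
  Change   0.004202 -0.002101
  Equil     0.02331     0.261
  solve Keq expr → x = -0.002101; check Q = 480.3
Then change container volume by factor 1.25 (V_new/V_old).
Step 3:
                  G         J
  Initial   0.01865    0.2088
  Change   0.002148 -0.001074
  Equil      0.0208    0.2078
  solve Keq expr → x = -0.001074; check Q = 480.3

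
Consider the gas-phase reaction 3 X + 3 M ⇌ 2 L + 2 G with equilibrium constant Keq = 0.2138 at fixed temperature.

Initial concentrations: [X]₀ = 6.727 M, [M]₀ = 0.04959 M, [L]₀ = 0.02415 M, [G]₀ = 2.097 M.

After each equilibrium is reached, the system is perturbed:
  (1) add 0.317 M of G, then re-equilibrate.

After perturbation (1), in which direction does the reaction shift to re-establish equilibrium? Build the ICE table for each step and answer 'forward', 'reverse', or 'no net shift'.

Direction: reverse

Q₀ = 0.06909 vs Keq = 0.2138 ⇒ Q<K, forward
Step 1:
                   X          M          L          G
  init         6.727    0.04959    0.02415      2.097
  Δ        -0.009631  -0.009631   0.006421   0.006421
  eq           6.717    0.03996    0.03057      2.103
  solve Keq expr → x = 0.00321; check Q = 0.2138
Then add 0.317 M of G.
Step 2:
                   X          M          L          G
  init         6.717    0.03996    0.03057       2.42
  Δ         0.002365   0.002365  -0.001577  -0.001577
  eq            6.72    0.04232    0.02899      2.419
  solve Keq expr → x = -7.8830e-04; check Q = 0.2138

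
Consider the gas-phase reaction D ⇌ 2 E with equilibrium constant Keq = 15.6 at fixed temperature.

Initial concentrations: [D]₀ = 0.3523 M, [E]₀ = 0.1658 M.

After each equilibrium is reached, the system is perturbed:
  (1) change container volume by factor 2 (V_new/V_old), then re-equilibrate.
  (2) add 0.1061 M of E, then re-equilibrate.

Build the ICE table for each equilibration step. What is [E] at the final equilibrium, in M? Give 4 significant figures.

[E]_eq = 0.5082 M

Q₀ = 0.07803 vs Keq = 15.6 ⇒ Q<K, forward
Step 1:
                  D         E
  I          0.3523    0.1658
  C         -0.3123    0.6245
  E         0.04004    0.7903
  solve Keq expr → x = 0.3123; check Q = 15.6
Then change container volume by factor 2 (V_new/V_old).
Step 2:
                  D         E
  I         0.02002    0.3952
  C        -0.00907   0.01814
  E         0.01095    0.4133
  solve Keq expr → x = 0.00907; check Q = 15.6
Then add 0.1061 M of E.
Step 3:
                  D         E
  I         0.01095    0.5194
  C        0.005605  -0.01121
  E         0.01655    0.5082
  solve Keq expr → x = -0.005605; check Q = 15.6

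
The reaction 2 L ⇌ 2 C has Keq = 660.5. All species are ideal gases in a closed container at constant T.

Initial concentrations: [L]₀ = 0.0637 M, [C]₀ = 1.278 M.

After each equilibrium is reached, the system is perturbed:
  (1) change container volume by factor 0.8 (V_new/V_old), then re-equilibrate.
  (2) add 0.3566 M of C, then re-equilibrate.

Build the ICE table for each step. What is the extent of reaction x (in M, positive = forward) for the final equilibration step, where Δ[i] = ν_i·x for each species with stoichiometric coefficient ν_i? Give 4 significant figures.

x = -0.006678 M

Q₀ = 402.5 vs Keq = 660.5 ⇒ Q<K, forward
Step 1:
                    L           C
  init         0.0637       1.278
  Δ          -0.01345     0.01345
  eq          0.05025       1.291
  solve Keq expr → x = 0.006725; check Q = 660.5
Then change container volume by factor 0.8 (V_new/V_old).
Step 2:
                    L           C
  init        0.06281       1.614
  Δ                 0           0
  eq          0.06281       1.614
  solve Keq expr → x = 0; check Q = 660.5
Then add 0.3566 M of C.
Step 3:
                    L           C
  init        0.06281       1.971
  Δ           0.01336    -0.01336
  eq          0.07617       1.958
  solve Keq expr → x = -0.006678; check Q = 660.5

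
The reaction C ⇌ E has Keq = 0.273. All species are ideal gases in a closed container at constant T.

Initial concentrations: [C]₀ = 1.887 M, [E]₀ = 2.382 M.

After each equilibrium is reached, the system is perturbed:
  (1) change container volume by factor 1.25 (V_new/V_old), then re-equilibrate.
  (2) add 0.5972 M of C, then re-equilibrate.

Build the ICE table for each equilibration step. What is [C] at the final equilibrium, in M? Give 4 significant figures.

[C]_eq = 3.152 M

Q₀ = 1.262 vs Keq = 0.273 ⇒ Q>K, reverse
Step 1:
                  C         E
  init        1.887     2.382
  Δ           1.466    -1.466
  eq          3.353    0.9155
  solve Keq expr → x = -1.466; check Q = 0.273
Then change container volume by factor 1.25 (V_new/V_old).
Step 2:
                  C         E
  init        2.683    0.7324
  Δ               0         0
  eq          2.683    0.7324
  solve Keq expr → x = 0; check Q = 0.273
Then add 0.5972 M of C.
Step 3:
                  C         E
  init         3.28    0.7324
  Δ         -0.1281    0.1281
  eq          3.152    0.8605
  solve Keq expr → x = 0.1281; check Q = 0.273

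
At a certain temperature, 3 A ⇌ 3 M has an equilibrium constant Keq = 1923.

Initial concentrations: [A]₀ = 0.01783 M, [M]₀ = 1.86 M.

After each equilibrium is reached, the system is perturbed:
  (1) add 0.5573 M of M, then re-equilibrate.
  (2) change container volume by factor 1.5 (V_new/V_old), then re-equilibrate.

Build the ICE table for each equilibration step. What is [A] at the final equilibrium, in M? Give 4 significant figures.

[A]_eq = 0.1208 M

Q₀ = 1.1352e+06 vs Keq = 1923 ⇒ Q>K, reverse
Step 1:
                   A          M
  Initial    0.01783       1.86
  Change      0.1219    -0.1219
  Equil       0.1398      1.738
  solve Keq expr → x = -0.04065; check Q = 1923
Then add 0.5573 M of M.
Step 2:
                   A          M
  Initial     0.1398      2.295
  Change     0.04148   -0.04148
  Equil       0.1812      2.254
  solve Keq expr → x = -0.01383; check Q = 1923
Then change container volume by factor 1.5 (V_new/V_old).
Step 3:
                   A          M
  Initial     0.1208      1.503
  Change           0          0
  Equil       0.1208      1.503
  solve Keq expr → x = 0; check Q = 1923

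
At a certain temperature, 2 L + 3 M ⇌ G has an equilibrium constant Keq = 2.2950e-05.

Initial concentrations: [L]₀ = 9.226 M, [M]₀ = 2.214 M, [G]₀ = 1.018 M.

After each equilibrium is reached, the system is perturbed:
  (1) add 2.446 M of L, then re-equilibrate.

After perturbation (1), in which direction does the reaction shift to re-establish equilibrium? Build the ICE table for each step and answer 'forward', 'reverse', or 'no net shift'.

Q₀ = 0.001102 vs Keq = 2.2950e-05 ⇒ Q>K, reverse
Step 1:
                  L         M         G
  I           9.226     2.214     1.018
  C           1.542     2.313   -0.7711
  E           10.77     4.527    0.2469
  solve Keq expr → x = -0.7711; check Q = 2.2950e-05
Then add 2.446 M of L.
Step 2:
                  L         M         G
  I           13.21     4.527    0.2469
  C         -0.1386   -0.2078   0.06928
  E           13.08     4.319    0.3162
  solve Keq expr → x = 0.06928; check Q = 2.2950e-05

Direction: forward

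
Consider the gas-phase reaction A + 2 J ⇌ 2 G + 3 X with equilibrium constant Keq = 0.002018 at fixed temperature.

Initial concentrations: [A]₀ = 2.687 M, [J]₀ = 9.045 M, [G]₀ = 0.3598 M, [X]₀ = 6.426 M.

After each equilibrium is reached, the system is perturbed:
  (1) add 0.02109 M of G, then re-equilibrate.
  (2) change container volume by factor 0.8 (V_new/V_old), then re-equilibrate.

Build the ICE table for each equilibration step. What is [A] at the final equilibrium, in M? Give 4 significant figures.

[A]_eq = 3.572 M

Q₀ = 0.1563 vs Keq = 0.002018 ⇒ Q>K, reverse
Step 1:
                  A         J         G         X
  init        2.687     9.045    0.3598     6.426
  Δ          0.1555    0.3111   -0.3111   -0.4666
  eq          2.843     9.356   0.04871     5.959
  solve Keq expr → x = -0.1555; check Q = 0.002018
Then add 0.02109 M of G.
Step 2:
                  A         J         G         X
  init        2.843     9.356    0.0698     5.959
  Δ         0.01026   0.02051  -0.02051  -0.03077
  eq          2.853     9.377   0.04928     5.929
  solve Keq expr → x = -0.01026; check Q = 0.002018
Then change container volume by factor 0.8 (V_new/V_old).
Step 3:
                  A         J         G         X
  init        3.566     11.72   0.06161     7.411
  Δ        0.006024   0.01205  -0.01205  -0.01807
  eq          3.572     11.73   0.04956     7.393
  solve Keq expr → x = -0.006024; check Q = 0.002018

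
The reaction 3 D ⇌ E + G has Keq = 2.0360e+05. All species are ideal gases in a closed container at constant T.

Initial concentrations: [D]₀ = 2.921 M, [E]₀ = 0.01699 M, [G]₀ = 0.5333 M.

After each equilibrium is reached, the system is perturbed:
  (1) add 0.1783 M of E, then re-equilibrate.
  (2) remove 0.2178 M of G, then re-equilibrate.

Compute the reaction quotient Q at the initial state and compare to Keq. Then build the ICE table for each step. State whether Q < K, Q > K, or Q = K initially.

Q₀ = 3.6356e-04 vs Keq = 2.0360e+05 ⇒ Q<K, forward
Step 1:
                    D           E           G
  init          2.921     0.01699      0.5333
  Δ            -2.902      0.9672      0.9672
  eq          0.01936      0.9842       1.501
  solve Keq expr → x = 0.9672; check Q = 2.0360e+05
Then add 0.1783 M of E.
Step 2:
                    D           E           G
  init        0.01936       1.163       1.501
  Δ          0.001101 -3.6696e-04 -3.6696e-04
  eq          0.02046       1.162         1.5
  solve Keq expr → x = -3.6696e-04; check Q = 2.0360e+05
Then remove 0.2178 M of G.
Step 3:
                    D           E           G
  init        0.02046       1.162       1.282
  Δ         -0.001039  3.4620e-04  3.4620e-04
  eq          0.01942       1.162       1.283
  solve Keq expr → x = 3.4620e-04; check Q = 2.0360e+05

Q₀ = 3.6356e-04; Q < K (proceeds forward)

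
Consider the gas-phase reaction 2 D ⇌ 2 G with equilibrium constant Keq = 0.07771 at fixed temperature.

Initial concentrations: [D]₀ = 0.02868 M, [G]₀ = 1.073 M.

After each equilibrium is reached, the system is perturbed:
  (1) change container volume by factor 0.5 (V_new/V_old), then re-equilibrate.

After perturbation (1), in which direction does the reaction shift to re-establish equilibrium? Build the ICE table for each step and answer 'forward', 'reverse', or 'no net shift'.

Direction: no net shift

Q₀ = 1400 vs Keq = 0.07771 ⇒ Q>K, reverse
Step 1:
                  D         G
  init      0.02868     1.073
  Δ          0.8328   -0.8328
  eq         0.8615    0.2402
  solve Keq expr → x = -0.4164; check Q = 0.07771
Then change container volume by factor 0.5 (V_new/V_old).
Step 2:
                  D         G
  init        1.723    0.4803
  Δ               0         0
  eq          1.723    0.4803
  solve Keq expr → x = 0; check Q = 0.07771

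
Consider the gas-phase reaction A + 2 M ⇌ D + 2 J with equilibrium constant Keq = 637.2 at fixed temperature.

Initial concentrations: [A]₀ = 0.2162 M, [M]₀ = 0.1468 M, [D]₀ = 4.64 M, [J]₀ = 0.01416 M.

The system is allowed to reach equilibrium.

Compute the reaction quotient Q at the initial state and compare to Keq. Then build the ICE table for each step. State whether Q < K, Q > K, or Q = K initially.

Q₀ = 0.1997; Q < K (proceeds forward)

Q₀ = 0.1997 vs Keq = 637.2 ⇒ Q<K, forward
Step 1:
                   A          M          D          J
  I           0.2162     0.1468       4.64    0.01416
  C         -0.05907    -0.1181    0.05907     0.1181
  E           0.1571    0.02866      4.699     0.1323
  solve Keq expr → x = 0.05907; check Q = 637.2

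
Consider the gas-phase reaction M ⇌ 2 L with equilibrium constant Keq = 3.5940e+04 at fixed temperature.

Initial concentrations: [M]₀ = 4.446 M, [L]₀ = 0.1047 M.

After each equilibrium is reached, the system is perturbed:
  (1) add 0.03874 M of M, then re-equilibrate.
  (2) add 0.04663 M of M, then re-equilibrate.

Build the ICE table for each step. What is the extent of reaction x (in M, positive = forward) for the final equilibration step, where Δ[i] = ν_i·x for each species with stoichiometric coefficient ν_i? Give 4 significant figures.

Q₀ = 0.002466 vs Keq = 3.5940e+04 ⇒ Q<K, forward
Step 1:
                   M          L
  Initial      4.446     0.1047
  Change      -4.444      8.888
  Equil      0.00225      8.992
  solve Keq expr → x = 4.444; check Q = 3.5940e+04
Then add 0.03874 M of M.
Step 2:
                   M          L
  Initial    0.04099      8.992
  Change     -0.0387     0.0774
  Equil     0.002289       9.07
  solve Keq expr → x = 0.0387; check Q = 3.5940e+04
Then add 0.04663 M of M.
Step 3:
                   M          L
  Initial    0.04892       9.07
  Change    -0.04658    0.09317
  Equil     0.002336      9.163
  solve Keq expr → x = 0.04658; check Q = 3.5940e+04

x = 0.04658 M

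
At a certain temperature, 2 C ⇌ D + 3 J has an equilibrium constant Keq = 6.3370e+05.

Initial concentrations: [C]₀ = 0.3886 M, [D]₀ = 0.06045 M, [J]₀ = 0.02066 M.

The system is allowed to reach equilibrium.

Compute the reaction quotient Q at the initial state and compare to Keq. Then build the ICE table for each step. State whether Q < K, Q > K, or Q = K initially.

Q₀ = 3.5301e-06; Q < K (proceeds forward)

Q₀ = 3.5301e-06 vs Keq = 6.3370e+05 ⇒ Q<K, forward
Step 1:
                   C          D          J
  init        0.3886    0.06045    0.02066
  Δ          -0.3883     0.1942     0.5825
  eq      2.9689e-04     0.2546     0.6031
  solve Keq expr → x = 0.1942; check Q = 6.3370e+05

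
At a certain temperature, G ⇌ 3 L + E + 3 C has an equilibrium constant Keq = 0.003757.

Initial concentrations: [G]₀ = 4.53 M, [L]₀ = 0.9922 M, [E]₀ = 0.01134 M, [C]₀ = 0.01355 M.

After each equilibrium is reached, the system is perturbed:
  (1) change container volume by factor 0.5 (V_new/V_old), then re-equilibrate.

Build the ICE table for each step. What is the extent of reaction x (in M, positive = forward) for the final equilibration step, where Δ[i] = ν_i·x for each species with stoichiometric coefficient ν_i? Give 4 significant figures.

x = -0.149 M

Q₀ = 6.0832e-09 vs Keq = 0.003757 ⇒ Q<K, forward
Step 1:
                  G         L         E         C
  I            4.53    0.9922   0.01134   0.01355
  C         -0.1194    0.3583    0.1194    0.3583
  E           4.411     1.351    0.1308    0.3719
  solve Keq expr → x = 0.1194; check Q = 0.003757
Then change container volume by factor 0.5 (V_new/V_old).
Step 2:
                  G         L         E         C
  I           8.821     2.701    0.2616    0.7438
  C           0.149    -0.447    -0.149    -0.447
  E            8.97     2.254    0.1126    0.2968
  solve Keq expr → x = -0.149; check Q = 0.003757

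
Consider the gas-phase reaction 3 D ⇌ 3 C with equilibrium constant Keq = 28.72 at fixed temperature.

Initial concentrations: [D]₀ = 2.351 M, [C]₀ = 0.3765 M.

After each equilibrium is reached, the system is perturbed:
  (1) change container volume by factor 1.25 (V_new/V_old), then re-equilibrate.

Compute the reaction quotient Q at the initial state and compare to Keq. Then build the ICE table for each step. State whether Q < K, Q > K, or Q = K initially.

Q₀ = 0.004107; Q < K (proceeds forward)

Q₀ = 0.004107 vs Keq = 28.72 ⇒ Q<K, forward
Step 1:
                   D          C
  Initial      2.351     0.3765
  Change       -1.68       1.68
  Equil       0.6714      2.056
  solve Keq expr → x = 0.5599; check Q = 28.72
Then change container volume by factor 1.25 (V_new/V_old).
Step 2:
                   D          C
  Initial     0.5371      1.645
  Change           0          0
  Equil       0.5371      1.645
  solve Keq expr → x = 0; check Q = 28.72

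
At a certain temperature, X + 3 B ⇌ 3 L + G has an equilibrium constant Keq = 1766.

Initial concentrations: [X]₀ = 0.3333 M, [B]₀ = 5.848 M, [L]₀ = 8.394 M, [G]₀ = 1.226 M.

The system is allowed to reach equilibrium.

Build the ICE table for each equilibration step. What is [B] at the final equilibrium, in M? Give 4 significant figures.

[B]_eq = 4.867 M

Q₀ = 10.88 vs Keq = 1766 ⇒ Q<K, forward
Step 1:
                    X           B           L           G
  init         0.3333       5.848       8.394       1.226
  Δ            -0.327      -0.981       0.981       0.327
  eq         0.006285       4.867       9.375       1.553
  solve Keq expr → x = 0.327; check Q = 1766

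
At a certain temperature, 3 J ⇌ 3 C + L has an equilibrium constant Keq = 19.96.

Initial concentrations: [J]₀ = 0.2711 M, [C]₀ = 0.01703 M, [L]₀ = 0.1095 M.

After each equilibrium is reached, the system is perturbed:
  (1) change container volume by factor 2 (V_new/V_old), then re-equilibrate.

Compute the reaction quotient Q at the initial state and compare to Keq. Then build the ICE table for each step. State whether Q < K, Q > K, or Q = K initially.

Q₀ = 2.7144e-05 vs Keq = 19.96 ⇒ Q<K, forward
Step 1:
                   J          C          L
  init        0.2711    0.01703     0.1095
  Δ          -0.2212     0.2212    0.07374
  eq         0.04989     0.2382     0.1832
  solve Keq expr → x = 0.07374; check Q = 19.96
Then change container volume by factor 2 (V_new/V_old).
Step 2:
                   J          C          L
  init       0.02494     0.1191    0.09162
  Δ        -0.004321   0.004321    0.00144
  eq         0.02062     0.1234    0.09306
  solve Keq expr → x = 0.00144; check Q = 19.96

Q₀ = 2.7144e-05; Q < K (proceeds forward)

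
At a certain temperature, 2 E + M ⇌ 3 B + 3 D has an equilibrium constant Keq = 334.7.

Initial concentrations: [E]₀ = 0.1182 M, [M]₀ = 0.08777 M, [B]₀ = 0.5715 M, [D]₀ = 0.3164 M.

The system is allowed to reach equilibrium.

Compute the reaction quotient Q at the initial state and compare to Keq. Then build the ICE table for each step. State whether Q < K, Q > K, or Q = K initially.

Q₀ = 4.821; Q < K (proceeds forward)

Q₀ = 4.821 vs Keq = 334.7 ⇒ Q<K, forward
Step 1:
                  E         M         B         D
  I          0.1182   0.08777    0.5715    0.3164
  C        -0.07791  -0.03895    0.1169    0.1169
  E         0.04029   0.04882    0.6884    0.4333
  solve Keq expr → x = 0.03895; check Q = 334.7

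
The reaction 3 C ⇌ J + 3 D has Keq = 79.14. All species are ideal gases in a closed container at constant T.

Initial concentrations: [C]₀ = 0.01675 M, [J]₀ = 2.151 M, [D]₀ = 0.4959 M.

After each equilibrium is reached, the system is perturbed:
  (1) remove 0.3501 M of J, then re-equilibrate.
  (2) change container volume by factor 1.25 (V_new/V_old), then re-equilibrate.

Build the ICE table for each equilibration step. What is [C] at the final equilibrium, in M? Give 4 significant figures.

Q₀ = 5.5819e+04 vs Keq = 79.14 ⇒ Q>K, reverse
Step 1:
                  C         J         D
  Initial   0.01675     2.151    0.4959
  Change     0.1013  -0.03376   -0.1013
  Equil       0.118     2.117    0.3946
  solve Keq expr → x = -0.03376; check Q = 79.14
Then remove 0.3501 M of J.
Step 2:
                  C         J         D
  Initial     0.118     1.767    0.3946
  Change  -0.005355  0.001785  0.005355
  Equil      0.1127     1.769       0.4
  solve Keq expr → x = 0.001785; check Q = 79.14
Then change container volume by factor 1.25 (V_new/V_old).
Step 3:
                  C         J         D
  Initial   0.09014     1.415      0.32
  Change  -0.005095  0.001698  0.005095
  Equil     0.08504     1.417    0.3251
  solve Keq expr → x = 0.001698; check Q = 79.14

[C]_eq = 0.08504 M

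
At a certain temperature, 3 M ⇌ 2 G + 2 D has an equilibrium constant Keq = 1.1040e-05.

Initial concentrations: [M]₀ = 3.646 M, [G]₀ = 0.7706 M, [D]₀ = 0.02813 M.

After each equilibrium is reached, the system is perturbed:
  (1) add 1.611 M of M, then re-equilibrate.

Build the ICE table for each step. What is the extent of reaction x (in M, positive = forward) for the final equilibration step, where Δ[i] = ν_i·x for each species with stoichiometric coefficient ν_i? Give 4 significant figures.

Q₀ = 9.6950e-06 vs Keq = 1.1040e-05 ⇒ Q<K, forward
Step 1:
                  M         G         D
  init        3.646    0.7706   0.02813
  Δ       -0.002678  0.001786  0.001786
  eq          3.643    0.7724   0.02992
  solve Keq expr → x = 8.9276e-04; check Q = 1.1040e-05
Then add 1.611 M of M.
Step 2:
                  M         G         D
  init        5.254    0.7724   0.02992
  Δ        -0.03022   0.02014   0.02014
  eq          5.224    0.7925   0.05006
  solve Keq expr → x = 0.01007; check Q = 1.1040e-05

x = 0.01007 M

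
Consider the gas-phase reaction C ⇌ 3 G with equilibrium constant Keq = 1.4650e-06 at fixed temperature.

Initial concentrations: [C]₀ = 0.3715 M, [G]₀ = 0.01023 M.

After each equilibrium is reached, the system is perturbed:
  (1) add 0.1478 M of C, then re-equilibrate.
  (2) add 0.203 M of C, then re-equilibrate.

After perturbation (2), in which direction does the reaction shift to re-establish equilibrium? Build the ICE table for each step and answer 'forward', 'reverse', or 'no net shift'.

Q₀ = 2.8818e-06 vs Keq = 1.4650e-06 ⇒ Q>K, reverse
Step 1:
                   C          G
  Initial     0.3715    0.01023
  Change  6.8681e-04   -0.00206
  Equil       0.3722    0.00817
  solve Keq expr → x = -6.8681e-04; check Q = 1.4650e-06
Then add 0.1478 M of C.
Step 2:
                   C          G
  Initial       0.52    0.00817
  Change  -3.2049e-04 9.6147e-04
  Equil       0.5197   0.009131
  solve Keq expr → x = 3.2049e-04; check Q = 1.4650e-06
Then add 0.203 M of C.
Step 3:
                   C          G
  Initial     0.7227   0.009131
  Change  -3.5309e-04   0.001059
  Equil       0.7223    0.01019
  solve Keq expr → x = 3.5309e-04; check Q = 1.4650e-06

Direction: forward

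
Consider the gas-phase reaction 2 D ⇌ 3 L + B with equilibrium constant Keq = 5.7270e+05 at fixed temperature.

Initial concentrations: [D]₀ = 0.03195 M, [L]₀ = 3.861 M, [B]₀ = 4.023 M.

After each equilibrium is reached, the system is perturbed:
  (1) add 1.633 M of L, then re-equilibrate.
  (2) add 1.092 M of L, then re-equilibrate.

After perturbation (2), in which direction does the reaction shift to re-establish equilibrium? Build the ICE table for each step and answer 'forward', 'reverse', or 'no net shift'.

Direction: reverse

Q₀ = 2.2683e+05 vs Keq = 5.7270e+05 ⇒ Q<K, forward
Step 1:
                  D         L         B
  I         0.03195     3.861     4.023
  C        -0.01169   0.01754  0.005845
  E         0.02026     3.879     4.029
  solve Keq expr → x = 0.005845; check Q = 5.7270e+05
Then add 1.633 M of L.
Step 2:
                  D         L         B
  I         0.02026     5.512     4.029
  C         0.01384  -0.02075 -0.006918
  E          0.0341     5.491     4.022
  solve Keq expr → x = -0.006918; check Q = 5.7270e+05
Then add 1.092 M of L.
Step 3:
                  D         L         B
  I          0.0341     6.583     4.022
  C         0.01047  -0.01571 -0.005236
  E         0.04457     6.567     4.017
  solve Keq expr → x = -0.005236; check Q = 5.7270e+05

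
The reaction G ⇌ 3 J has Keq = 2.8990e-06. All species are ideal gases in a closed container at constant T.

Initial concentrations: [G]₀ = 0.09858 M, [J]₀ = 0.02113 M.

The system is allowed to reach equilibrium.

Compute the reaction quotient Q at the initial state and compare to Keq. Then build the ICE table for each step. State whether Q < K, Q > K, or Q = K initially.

Q₀ = 9.5700e-05; Q > K (proceeds reverse)

Q₀ = 9.5700e-05 vs Keq = 2.8990e-06 ⇒ Q>K, reverse
Step 1:
                    G           J
  Initial     0.09858     0.02113
  Change     0.004813    -0.01444
  Equil        0.1034    0.006692
  solve Keq expr → x = -0.004813; check Q = 2.8990e-06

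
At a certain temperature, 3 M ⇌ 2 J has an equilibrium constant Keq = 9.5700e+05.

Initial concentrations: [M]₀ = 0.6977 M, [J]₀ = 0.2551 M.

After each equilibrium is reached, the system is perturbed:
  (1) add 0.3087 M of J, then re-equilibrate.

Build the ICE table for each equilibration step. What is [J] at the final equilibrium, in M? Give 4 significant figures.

Q₀ = 0.1916 vs Keq = 9.5700e+05 ⇒ Q<K, forward
Step 1:
                    M           J
  I            0.6977      0.2551
  C           -0.6896      0.4597
  E          0.008113      0.7148
  solve Keq expr → x = 0.2299; check Q = 9.5700e+05
Then add 0.3087 M of J.
Step 2:
                    M           J
  I          0.008113       1.024
  C          0.002184   -0.001456
  E            0.0103       1.022
  solve Keq expr → x = -7.2790e-04; check Q = 9.5700e+05

[J]_eq = 1.022 M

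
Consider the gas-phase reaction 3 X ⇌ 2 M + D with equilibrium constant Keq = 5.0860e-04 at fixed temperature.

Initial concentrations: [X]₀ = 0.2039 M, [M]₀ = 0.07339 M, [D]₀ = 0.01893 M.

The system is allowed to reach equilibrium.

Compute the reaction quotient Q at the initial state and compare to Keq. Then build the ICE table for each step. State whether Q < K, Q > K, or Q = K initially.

Q₀ = 0.01203; Q > K (proceeds reverse)

Q₀ = 0.01203 vs Keq = 5.0860e-04 ⇒ Q>K, reverse
Step 1:
                   X          M          D
  I           0.2039    0.07339    0.01893
  C          0.04454   -0.02969   -0.01485
  E           0.2484     0.0437   0.004084
  solve Keq expr → x = -0.01485; check Q = 5.0860e-04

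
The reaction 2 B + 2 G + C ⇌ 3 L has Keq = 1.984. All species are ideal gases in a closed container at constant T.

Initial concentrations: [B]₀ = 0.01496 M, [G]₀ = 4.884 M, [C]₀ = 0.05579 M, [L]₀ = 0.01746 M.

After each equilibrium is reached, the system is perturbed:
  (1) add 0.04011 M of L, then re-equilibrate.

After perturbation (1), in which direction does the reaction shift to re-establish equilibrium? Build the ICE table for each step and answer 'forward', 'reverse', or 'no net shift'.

Direction: reverse

Q₀ = 0.01787 vs Keq = 1.984 ⇒ Q<K, forward
Step 1:
                  B         G         C         L
  I         0.01496     4.884   0.05579   0.01746
  C        -0.01092  -0.01092 -0.005459   0.01638
  E        0.004042     4.873   0.05033   0.03384
  solve Keq expr → x = 0.005459; check Q = 1.984
Then add 0.04011 M of L.
Step 2:
                  B         G         C         L
  I        0.004042     4.873   0.05033   0.07395
  C        0.006274  0.006274  0.003137 -0.009411
  E         0.01032     4.879   0.05347   0.06454
  solve Keq expr → x = -0.003137; check Q = 1.984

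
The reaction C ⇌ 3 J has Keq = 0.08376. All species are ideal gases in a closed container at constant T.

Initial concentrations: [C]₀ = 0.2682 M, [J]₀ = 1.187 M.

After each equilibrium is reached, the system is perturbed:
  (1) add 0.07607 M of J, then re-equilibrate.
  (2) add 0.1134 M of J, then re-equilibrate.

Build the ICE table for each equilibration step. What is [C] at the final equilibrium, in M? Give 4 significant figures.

Q₀ = 6.236 vs Keq = 0.08376 ⇒ Q>K, reverse
Step 1:
                   C          J
  Initial     0.2682      1.187
  Change      0.2766    -0.8297
  Equil       0.5448     0.3573
  solve Keq expr → x = -0.2766; check Q = 0.08376
Then add 0.07607 M of J.
Step 2:
                   C          J
  Initial     0.5448     0.4334
  Change     0.02366   -0.07097
  Equil       0.5684     0.3624
  solve Keq expr → x = -0.02366; check Q = 0.08376
Then add 0.1134 M of J.
Step 3:
                   C          J
  Initial     0.5684     0.4758
  Change     0.03535     -0.106
  Equil       0.6038     0.3698
  solve Keq expr → x = -0.03535; check Q = 0.08376

[C]_eq = 0.6038 M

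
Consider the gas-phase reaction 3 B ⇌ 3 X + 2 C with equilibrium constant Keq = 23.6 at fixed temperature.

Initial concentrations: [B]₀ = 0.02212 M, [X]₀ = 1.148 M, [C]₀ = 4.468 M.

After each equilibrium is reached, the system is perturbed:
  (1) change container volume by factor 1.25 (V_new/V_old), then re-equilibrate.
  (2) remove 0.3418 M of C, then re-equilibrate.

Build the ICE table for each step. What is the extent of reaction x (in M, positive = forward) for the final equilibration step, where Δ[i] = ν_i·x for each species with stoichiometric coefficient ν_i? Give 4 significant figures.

x = 0.00536 M

Q₀ = 2.7906e+06 vs Keq = 23.6 ⇒ Q>K, reverse
Step 1:
                    B           X           C
  init        0.02212       1.148       4.468
  Δ            0.5306     -0.5306     -0.3537
  eq           0.5527      0.6174       4.114
  solve Keq expr → x = -0.1769; check Q = 23.6
Then change container volume by factor 1.25 (V_new/V_old).
Step 2:
                    B           X           C
  init         0.4422      0.4939       3.291
  Δ          -0.03347     0.03347     0.02231
  eq           0.4087      0.5274       3.314
  solve Keq expr → x = 0.01116; check Q = 23.6
Then remove 0.3418 M of C.
Step 3:
                    B           X           C
  init         0.4087      0.5274       2.972
  Δ          -0.01608     0.01608     0.01072
  eq           0.3926      0.5435       2.983
  solve Keq expr → x = 0.00536; check Q = 23.6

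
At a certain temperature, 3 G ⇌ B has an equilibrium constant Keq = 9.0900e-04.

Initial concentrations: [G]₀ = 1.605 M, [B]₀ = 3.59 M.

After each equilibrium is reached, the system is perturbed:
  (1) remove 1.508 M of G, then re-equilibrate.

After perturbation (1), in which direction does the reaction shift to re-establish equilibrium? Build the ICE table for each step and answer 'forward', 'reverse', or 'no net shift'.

Direction: reverse

Q₀ = 0.8683 vs Keq = 9.0900e-04 ⇒ Q>K, reverse
Step 1:
                    G           B
  I             1.605        3.59
  C               8.2      -2.733
  E             9.805      0.8568
  solve Keq expr → x = -2.733; check Q = 9.0900e-04
Then remove 1.508 M of G.
Step 2:
                    G           B
  I             8.297      0.8568
  C            0.6303     -0.2101
  E             8.927      0.6467
  solve Keq expr → x = -0.2101; check Q = 9.0900e-04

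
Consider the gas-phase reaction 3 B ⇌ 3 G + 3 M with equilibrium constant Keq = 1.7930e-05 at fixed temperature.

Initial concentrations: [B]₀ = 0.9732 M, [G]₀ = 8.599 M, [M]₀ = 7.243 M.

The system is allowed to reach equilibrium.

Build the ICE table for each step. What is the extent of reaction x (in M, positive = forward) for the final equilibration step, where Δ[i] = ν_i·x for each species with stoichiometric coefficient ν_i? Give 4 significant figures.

x = -2.367 M

Q₀ = 2.6212e+05 vs Keq = 1.7930e-05 ⇒ Q>K, reverse
Step 1:
                   B          G          M
  init        0.9732      8.599      7.243
  Δ            7.102     -7.102     -7.102
  eq           8.075      1.497     0.1412
  solve Keq expr → x = -2.367; check Q = 1.7930e-05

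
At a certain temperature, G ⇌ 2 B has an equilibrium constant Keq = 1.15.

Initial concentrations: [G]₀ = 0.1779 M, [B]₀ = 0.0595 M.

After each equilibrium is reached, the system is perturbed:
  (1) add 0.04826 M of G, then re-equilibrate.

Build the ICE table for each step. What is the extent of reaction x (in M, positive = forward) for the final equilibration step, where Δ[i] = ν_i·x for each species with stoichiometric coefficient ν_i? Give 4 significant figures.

Q₀ = 0.0199 vs Keq = 1.15 ⇒ Q<K, forward
Step 1:
                    G           B
  Initial      0.1779      0.0595
  Change        -0.11        0.22
  Equil       0.06792      0.2795
  solve Keq expr → x = 0.11; check Q = 1.15
Then add 0.04826 M of G.
Step 2:
                    G           B
  Initial      0.1162      0.2795
  Change      -0.0235       0.047
  Equil       0.09268      0.3265
  solve Keq expr → x = 0.0235; check Q = 1.15

x = 0.0235 M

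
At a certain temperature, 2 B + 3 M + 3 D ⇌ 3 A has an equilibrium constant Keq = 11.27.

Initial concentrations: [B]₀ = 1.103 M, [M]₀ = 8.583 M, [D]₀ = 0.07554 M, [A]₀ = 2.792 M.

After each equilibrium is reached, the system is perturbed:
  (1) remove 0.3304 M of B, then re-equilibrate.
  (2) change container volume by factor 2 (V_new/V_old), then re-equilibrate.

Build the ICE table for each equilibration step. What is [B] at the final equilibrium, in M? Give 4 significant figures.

Q₀ = 65.64 vs Keq = 11.27 ⇒ Q>K, reverse
Step 1:
                    B           M           D           A
  I             1.103       8.583     0.07554       2.792
  C           0.03606     0.05409     0.05409    -0.05409
  E             1.139       8.637      0.1296       2.738
  solve Keq expr → x = -0.01803; check Q = 11.27
Then remove 0.3304 M of B.
Step 2:
                    B           M           D           A
  I            0.8087       8.637      0.1296       2.738
  C           0.01904     0.02856     0.02856    -0.02856
  E            0.8277       8.666      0.1582       2.709
  solve Keq expr → x = -0.009519; check Q = 11.27
Then change container volume by factor 2 (V_new/V_old).
Step 3:
                    B           M           D           A
  I            0.4138       4.333     0.07909       1.355
  C           0.07945      0.1192      0.1192     -0.1192
  E            0.4933       4.452      0.1983       1.236
  solve Keq expr → x = -0.03972; check Q = 11.27

[B]_eq = 0.4933 M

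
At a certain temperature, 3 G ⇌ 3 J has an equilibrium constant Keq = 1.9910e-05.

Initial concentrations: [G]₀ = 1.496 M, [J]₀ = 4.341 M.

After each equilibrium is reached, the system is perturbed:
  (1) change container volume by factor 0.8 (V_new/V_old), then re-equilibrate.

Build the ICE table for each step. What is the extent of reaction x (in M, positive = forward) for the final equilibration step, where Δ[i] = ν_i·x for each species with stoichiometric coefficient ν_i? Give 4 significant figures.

x = 0 M

Q₀ = 24.43 vs Keq = 1.9910e-05 ⇒ Q>K, reverse
Step 1:
                   G          J
  I            1.496      4.341
  C            4.187     -4.187
  E            5.683      0.154
  solve Keq expr → x = -1.396; check Q = 1.9910e-05
Then change container volume by factor 0.8 (V_new/V_old).
Step 2:
                   G          J
  I            7.104     0.1925
  C                0          0
  E            7.104     0.1925
  solve Keq expr → x = 0; check Q = 1.9910e-05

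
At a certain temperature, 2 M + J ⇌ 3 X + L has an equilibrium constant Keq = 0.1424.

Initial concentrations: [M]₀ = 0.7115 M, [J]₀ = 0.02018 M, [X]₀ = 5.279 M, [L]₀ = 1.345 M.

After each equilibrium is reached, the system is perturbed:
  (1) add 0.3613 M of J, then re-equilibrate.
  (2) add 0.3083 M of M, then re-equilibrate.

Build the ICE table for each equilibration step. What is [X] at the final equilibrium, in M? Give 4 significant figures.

Q₀ = 1.9369e+04 vs Keq = 0.1424 ⇒ Q>K, reverse
Step 1:
                    M           J           X           L
  Initial      0.7115     0.02018       5.279       1.345
  Change         2.26        1.13      -3.391       -1.13
  Equil         2.972        1.15       1.888      0.2148
  solve Keq expr → x = -1.13; check Q = 0.1424
Then add 0.3613 M of J.
Step 2:
                    M           J           X           L
  Initial       2.972       1.512       1.888      0.2148
  Change     -0.04918    -0.02459     0.07378     0.02459
  Equil         2.923       1.487       1.962      0.2394
  solve Keq expr → x = 0.02459; check Q = 0.1424
Then add 0.3083 M of M.
Step 3:
                    M           J           X           L
  Initial       3.231       1.487       1.962      0.2394
  Change     -0.03835    -0.01917     0.05752     0.01917
  Equil         3.193       1.468        2.02      0.2586
  solve Keq expr → x = 0.01917; check Q = 0.1424

[X]_eq = 2.02 M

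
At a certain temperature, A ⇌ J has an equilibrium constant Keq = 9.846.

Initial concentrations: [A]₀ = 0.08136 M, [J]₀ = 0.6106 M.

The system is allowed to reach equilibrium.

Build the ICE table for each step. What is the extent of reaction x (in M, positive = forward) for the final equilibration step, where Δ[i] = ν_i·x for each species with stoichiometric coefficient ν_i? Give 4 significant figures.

Q₀ = 7.505 vs Keq = 9.846 ⇒ Q<K, forward
Step 1:
                  A         J
  Initial   0.08136    0.6106
  Change   -0.01756   0.01756
  Equil      0.0638    0.6282
  solve Keq expr → x = 0.01756; check Q = 9.846

x = 0.01756 M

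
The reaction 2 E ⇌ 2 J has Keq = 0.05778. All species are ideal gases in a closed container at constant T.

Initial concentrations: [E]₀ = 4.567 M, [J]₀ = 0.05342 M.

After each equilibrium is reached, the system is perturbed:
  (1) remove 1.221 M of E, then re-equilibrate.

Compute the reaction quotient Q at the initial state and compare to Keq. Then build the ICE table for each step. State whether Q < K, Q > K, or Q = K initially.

Q₀ = 1.3682e-04 vs Keq = 0.05778 ⇒ Q<K, forward
Step 1:
                  E         J
  Initial     4.567   0.05342
  Change     -0.842     0.842
  Equil       3.725    0.8954
  solve Keq expr → x = 0.421; check Q = 0.05778
Then remove 1.221 M of E.
Step 2:
                  E         J
  Initial     2.504    0.8954
  Change     0.2366   -0.2366
  Equil       2.741    0.6588
  solve Keq expr → x = -0.1183; check Q = 0.05778

Q₀ = 1.3682e-04; Q < K (proceeds forward)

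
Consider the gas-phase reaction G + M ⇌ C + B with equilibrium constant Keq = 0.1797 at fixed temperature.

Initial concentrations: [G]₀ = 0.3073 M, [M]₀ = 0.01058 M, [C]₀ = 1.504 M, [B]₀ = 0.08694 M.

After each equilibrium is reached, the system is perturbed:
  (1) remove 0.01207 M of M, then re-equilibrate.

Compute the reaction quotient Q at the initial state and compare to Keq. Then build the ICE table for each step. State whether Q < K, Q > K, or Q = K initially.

Q₀ = 40.22 vs Keq = 0.1797 ⇒ Q>K, reverse
Step 1:
                    G           M           C           B
  I            0.3073     0.01058       1.504     0.08694
  C           0.08236     0.08236    -0.08236    -0.08236
  E            0.3897     0.09294       1.422    0.004578
  solve Keq expr → x = -0.08236; check Q = 0.1797
Then remove 0.01207 M of M.
Step 2:
                    G           M           C           B
  I            0.3897     0.08087       1.422    0.004578
  C        5.5960e-04  5.5960e-04 -5.5960e-04 -5.5960e-04
  E            0.3902     0.08143       1.421    0.004018
  solve Keq expr → x = -5.5960e-04; check Q = 0.1797

Q₀ = 40.22; Q > K (proceeds reverse)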